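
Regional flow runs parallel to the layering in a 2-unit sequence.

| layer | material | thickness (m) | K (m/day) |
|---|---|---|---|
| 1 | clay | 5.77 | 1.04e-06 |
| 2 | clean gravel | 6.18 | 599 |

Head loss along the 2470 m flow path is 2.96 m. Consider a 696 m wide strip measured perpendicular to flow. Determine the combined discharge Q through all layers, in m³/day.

3090

Flow is parallel to layering, so each bed carries its own Darcy discharge and the transmissivities add.
Σ(K_i·b_i) = 1.04e-06×5.77 + 599×6.18 = 3702 m²/day.
Hydraulic gradient i = Δh / L = 2.96 / 2470 = 0.001198.
Q = Σ(K_i·b_i) · W · i = 3702 × 696 × 0.001198 = 3088 m³/day.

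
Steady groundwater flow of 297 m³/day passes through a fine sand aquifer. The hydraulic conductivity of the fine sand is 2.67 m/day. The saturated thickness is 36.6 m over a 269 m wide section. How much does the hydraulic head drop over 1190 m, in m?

Cross-sectional area A = 269 × 36.6 = 9845 m².
From Q = K·A·i, i = Q / (K·A) = 297 / (2.670 × 9845) = 0.01130.
Head loss Δh = i · L = 0.01130 × 1190 = 13.44 m.

13.4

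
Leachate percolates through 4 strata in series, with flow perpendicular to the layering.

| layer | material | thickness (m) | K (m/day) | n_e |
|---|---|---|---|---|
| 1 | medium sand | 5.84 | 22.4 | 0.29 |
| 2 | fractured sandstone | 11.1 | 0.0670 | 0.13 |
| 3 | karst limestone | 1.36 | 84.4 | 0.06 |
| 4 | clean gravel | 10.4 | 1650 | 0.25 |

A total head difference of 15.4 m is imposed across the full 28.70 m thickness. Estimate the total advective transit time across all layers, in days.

With flow normal to the layers, continuity requires the same specific discharge q through every layer.
Σ(b_i/K_i) = 5.84/22.4 + 11.1/0.0670 + 1.36/84.4 + 10.4/1650 = 166.0 d.
q = Δh / Σ(b_i/K_i) = 15.4 / 166.0 = 0.09280 m/day.
In each layer the seepage velocity is v_i = q/n_i, so the layer transit time is t_i = b_i·n_i / q:
  layer 1 (medium sand): t_1 = 5.84 × 0.29 / 0.09280 = 18.25 d
  layer 2 (fractured sandstone): t_2 = 11.1 × 0.13 / 0.09280 = 15.55 d
  layer 3 (karst limestone): t_3 = 1.36 × 0.06 / 0.09280 = 0.8793 d
  layer 4 (clean gravel): t_4 = 10.4 × 0.25 / 0.09280 = 28.02 d
Total t = Σ t_i = 62.70 days.

62.7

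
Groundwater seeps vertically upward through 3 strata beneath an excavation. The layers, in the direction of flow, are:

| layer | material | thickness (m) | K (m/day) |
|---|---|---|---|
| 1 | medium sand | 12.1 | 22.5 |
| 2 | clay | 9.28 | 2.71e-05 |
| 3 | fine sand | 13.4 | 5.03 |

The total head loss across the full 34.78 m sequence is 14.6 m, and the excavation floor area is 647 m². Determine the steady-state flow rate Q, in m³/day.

0.0276

Flow is perpendicular to layering, so the layers act in series and the equivalent K is the thickness-weighted harmonic mean.
Total thickness L = 12.1 + 9.28 + 13.4 = 34.78 m.
Σ(b_i/K_i) = 12.1/22.5 + 9.28/2.71e-05 + 13.4/5.03 = 3.424e+05 d.
K_eq = L / Σ(b_i/K_i) = 34.78 / 3.424e+05 = 0.0001016 m/day.
Q = K_eq · A · (Δh/L) = 0.0001016 × 647 × (14.6/34.78) = 0.02759 m³/day.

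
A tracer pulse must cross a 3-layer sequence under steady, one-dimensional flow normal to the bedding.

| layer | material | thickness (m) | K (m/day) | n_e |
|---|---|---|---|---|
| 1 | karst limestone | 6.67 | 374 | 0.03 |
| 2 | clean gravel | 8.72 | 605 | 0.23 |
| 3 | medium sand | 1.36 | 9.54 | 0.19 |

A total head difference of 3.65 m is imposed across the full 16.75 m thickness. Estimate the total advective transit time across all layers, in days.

0.118

With flow normal to the layers, continuity requires the same specific discharge q through every layer.
Σ(b_i/K_i) = 6.67/374 + 8.72/605 + 1.36/9.54 = 0.1748 d.
q = Δh / Σ(b_i/K_i) = 3.65 / 0.1748 = 20.88 m/day.
In each layer the seepage velocity is v_i = q/n_i, so the layer transit time is t_i = b_i·n_i / q:
  layer 1 (karst limestone): t_1 = 6.67 × 0.03 / 20.88 = 0.009583 d
  layer 2 (clean gravel): t_2 = 8.72 × 0.23 / 20.88 = 0.09605 d
  layer 3 (medium sand): t_3 = 1.36 × 0.19 / 20.88 = 0.01238 d
Total t = Σ t_i = 0.1180 days.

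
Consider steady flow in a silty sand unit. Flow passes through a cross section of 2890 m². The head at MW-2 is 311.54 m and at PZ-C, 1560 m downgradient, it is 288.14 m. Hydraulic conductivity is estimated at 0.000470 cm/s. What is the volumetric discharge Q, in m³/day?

Convert K: 0.000470 cm/s × 864 = 0.4061 m/day.
Hydraulic gradient i = (311.54 − 288.14) / 1560 = 23.4 / 1560 = 0.01500.
Darcy's law: Q = K · A · i = 0.4061 × 2890 × 0.01500 = 17.60 m³/day.

17.6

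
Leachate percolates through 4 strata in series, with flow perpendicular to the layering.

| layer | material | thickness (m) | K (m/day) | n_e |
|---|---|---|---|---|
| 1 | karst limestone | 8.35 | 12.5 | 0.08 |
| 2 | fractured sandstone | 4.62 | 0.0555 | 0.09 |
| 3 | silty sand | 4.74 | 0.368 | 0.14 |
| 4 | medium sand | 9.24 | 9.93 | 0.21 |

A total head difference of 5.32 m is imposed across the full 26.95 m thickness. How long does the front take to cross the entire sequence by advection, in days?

67.7

With flow normal to the layers, continuity requires the same specific discharge q through every layer.
Σ(b_i/K_i) = 8.35/12.5 + 4.62/0.0555 + 4.74/0.368 + 9.24/9.93 = 97.72 d.
q = Δh / Σ(b_i/K_i) = 5.32 / 97.72 = 0.05444 m/day.
In each layer the seepage velocity is v_i = q/n_i, so the layer transit time is t_i = b_i·n_i / q:
  layer 1 (karst limestone): t_1 = 8.35 × 0.08 / 0.05444 = 12.27 d
  layer 2 (fractured sandstone): t_2 = 4.62 × 0.09 / 0.05444 = 7.638 d
  layer 3 (silty sand): t_3 = 4.74 × 0.14 / 0.05444 = 12.19 d
  layer 4 (medium sand): t_4 = 9.24 × 0.21 / 0.05444 = 35.64 d
Total t = Σ t_i = 67.74 days.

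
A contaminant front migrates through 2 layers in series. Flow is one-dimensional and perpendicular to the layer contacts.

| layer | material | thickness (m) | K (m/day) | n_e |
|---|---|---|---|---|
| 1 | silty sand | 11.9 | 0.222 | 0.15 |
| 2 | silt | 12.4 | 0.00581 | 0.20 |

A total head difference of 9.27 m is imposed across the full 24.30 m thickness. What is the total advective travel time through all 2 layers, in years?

With flow normal to the layers, continuity requires the same specific discharge q through every layer.
Σ(b_i/K_i) = 11.9/0.222 + 12.4/0.00581 = 2188 d.
q = Δh / Σ(b_i/K_i) = 9.27 / 2188 = 0.004237 m/day.
In each layer the seepage velocity is v_i = q/n_i, so the layer transit time is t_i = b_i·n_i / q:
  layer 1 (silty sand): t_1 = 11.9 × 0.15 / 0.004237 = 421.3 d
  layer 2 (silt): t_2 = 12.4 × 0.20 / 0.004237 = 585.3 d
Total t = Σ t_i = 1007 days = 2.756 years.

2.76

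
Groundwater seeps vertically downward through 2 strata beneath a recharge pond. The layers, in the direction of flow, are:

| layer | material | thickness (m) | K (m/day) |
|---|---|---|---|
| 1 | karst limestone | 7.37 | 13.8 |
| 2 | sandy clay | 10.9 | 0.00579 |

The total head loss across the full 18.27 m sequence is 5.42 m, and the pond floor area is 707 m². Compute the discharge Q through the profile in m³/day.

2.03

Flow is perpendicular to layering, so the layers act in series and the equivalent K is the thickness-weighted harmonic mean.
Total thickness L = 7.37 + 10.9 = 18.27 m.
Σ(b_i/K_i) = 7.37/13.8 + 10.9/0.00579 = 1883 d.
K_eq = L / Σ(b_i/K_i) = 18.27 / 1883 = 0.009702 m/day.
Q = K_eq · A · (Δh/L) = 0.009702 × 707 × (5.42/18.27) = 2.035 m³/day.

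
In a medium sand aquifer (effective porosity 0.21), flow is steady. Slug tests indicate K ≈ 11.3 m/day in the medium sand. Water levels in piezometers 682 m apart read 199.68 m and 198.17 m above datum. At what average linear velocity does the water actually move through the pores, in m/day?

Hydraulic gradient i = (199.68 − 198.17) / 682 = 1.51 / 682 = 0.002214.
Darcy flux q = K · i = 11.30 × 0.002214 = 0.02502 m/day.
Seepage velocity v = q / n_e = 0.02502 / 0.21 = 0.1191 m/day.

0.119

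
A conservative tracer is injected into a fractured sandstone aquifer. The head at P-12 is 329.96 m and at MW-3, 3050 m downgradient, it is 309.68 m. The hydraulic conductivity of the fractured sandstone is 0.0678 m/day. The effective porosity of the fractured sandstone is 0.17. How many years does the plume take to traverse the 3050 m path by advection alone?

Hydraulic gradient i = (329.96 − 309.68) / 3050 = 20.28 / 3050 = 0.006649.
Darcy flux q = K · i = 0.06780 × 0.006649 = 0.0004508 m/day.
Seepage velocity v = q / n_e = 0.0004508 / 0.17 = 0.002652 m/day.
Travel time t = L / v = 3050 / 0.002652 = 1.150e+06 days = 3149 years.

3150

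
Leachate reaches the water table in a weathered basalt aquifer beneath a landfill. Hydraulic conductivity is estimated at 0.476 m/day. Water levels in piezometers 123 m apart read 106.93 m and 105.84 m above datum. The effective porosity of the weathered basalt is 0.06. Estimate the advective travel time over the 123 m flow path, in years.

Hydraulic gradient i = (106.93 − 105.84) / 123 = 1.09 / 123 = 0.008862.
Darcy flux q = K · i = 0.4760 × 0.008862 = 0.004218 m/day.
Seepage velocity v = q / n_e = 0.004218 / 0.06 = 0.07030 m/day.
Travel time t = L / v = 123 / 0.07030 = 1750 days = 4.790 years.

4.79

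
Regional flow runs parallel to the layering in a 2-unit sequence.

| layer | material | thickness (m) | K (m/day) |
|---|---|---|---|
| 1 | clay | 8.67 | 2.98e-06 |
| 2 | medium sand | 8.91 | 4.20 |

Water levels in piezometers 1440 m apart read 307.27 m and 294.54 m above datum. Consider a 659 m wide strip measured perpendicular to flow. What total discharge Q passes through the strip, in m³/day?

218

Flow is parallel to layering, so each bed carries its own Darcy discharge and the transmissivities add.
Σ(K_i·b_i) = 2.98e-06×8.67 + 4.20×8.91 = 37.42 m²/day.
Hydraulic gradient i = (307.27 − 294.54) / 1440 = 12.73 / 1440 = 0.008840.
Q = Σ(K_i·b_i) · W · i = 37.42 × 659 × 0.008840 = 218.0 m³/day.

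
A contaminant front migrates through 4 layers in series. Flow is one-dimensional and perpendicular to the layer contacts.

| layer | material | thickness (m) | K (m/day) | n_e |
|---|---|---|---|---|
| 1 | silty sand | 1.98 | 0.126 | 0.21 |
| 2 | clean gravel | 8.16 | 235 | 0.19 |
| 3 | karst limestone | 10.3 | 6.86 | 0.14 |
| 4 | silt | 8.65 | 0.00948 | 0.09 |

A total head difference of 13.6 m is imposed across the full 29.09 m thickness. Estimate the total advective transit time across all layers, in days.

286

With flow normal to the layers, continuity requires the same specific discharge q through every layer.
Σ(b_i/K_i) = 1.98/0.126 + 8.16/235 + 10.3/6.86 + 8.65/0.00948 = 929.7 d.
q = Δh / Σ(b_i/K_i) = 13.6 / 929.7 = 0.01463 m/day.
In each layer the seepage velocity is v_i = q/n_i, so the layer transit time is t_i = b_i·n_i / q:
  layer 1 (silty sand): t_1 = 1.98 × 0.21 / 0.01463 = 28.42 d
  layer 2 (clean gravel): t_2 = 8.16 × 0.19 / 0.01463 = 106.0 d
  layer 3 (karst limestone): t_3 = 10.3 × 0.14 / 0.01463 = 98.58 d
  layer 4 (silt): t_4 = 8.65 × 0.09 / 0.01463 = 53.22 d
Total t = Σ t_i = 286.2 days.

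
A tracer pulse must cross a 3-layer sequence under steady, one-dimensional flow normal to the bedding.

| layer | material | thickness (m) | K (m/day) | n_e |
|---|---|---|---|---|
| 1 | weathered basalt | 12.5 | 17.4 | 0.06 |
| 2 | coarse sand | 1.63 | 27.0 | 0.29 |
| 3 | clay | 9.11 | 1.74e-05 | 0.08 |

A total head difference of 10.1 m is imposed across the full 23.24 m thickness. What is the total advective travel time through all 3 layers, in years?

With flow normal to the layers, continuity requires the same specific discharge q through every layer.
Σ(b_i/K_i) = 12.5/17.4 + 1.63/27.0 + 9.11/1.74e-05 = 5.236e+05 d.
q = Δh / Σ(b_i/K_i) = 10.1 / 5.236e+05 = 1.929e-05 m/day.
In each layer the seepage velocity is v_i = q/n_i, so the layer transit time is t_i = b_i·n_i / q:
  layer 1 (weathered basalt): t_1 = 12.5 × 0.06 / 1.929e-05 = 38879 d
  layer 2 (coarse sand): t_2 = 1.63 × 0.29 / 1.929e-05 = 24504 d
  layer 3 (clay): t_3 = 9.11 × 0.08 / 1.929e-05 = 37780 d
Total t = Σ t_i = 1.012e+05 days = 277.0 years.

277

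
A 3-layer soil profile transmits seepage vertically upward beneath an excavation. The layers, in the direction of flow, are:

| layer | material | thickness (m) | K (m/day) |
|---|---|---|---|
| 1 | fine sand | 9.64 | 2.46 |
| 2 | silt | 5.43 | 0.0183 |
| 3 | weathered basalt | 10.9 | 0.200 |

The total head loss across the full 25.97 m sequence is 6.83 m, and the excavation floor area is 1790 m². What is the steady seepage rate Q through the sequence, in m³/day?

34.4

Flow is perpendicular to layering, so the layers act in series and the equivalent K is the thickness-weighted harmonic mean.
Total thickness L = 9.64 + 5.43 + 10.9 = 25.97 m.
Σ(b_i/K_i) = 9.64/2.46 + 5.43/0.0183 + 10.9/0.200 = 355.1 d.
K_eq = L / Σ(b_i/K_i) = 25.97 / 355.1 = 0.07313 m/day.
Q = K_eq · A · (Δh/L) = 0.07313 × 1790 × (6.83/25.97) = 34.43 m³/day.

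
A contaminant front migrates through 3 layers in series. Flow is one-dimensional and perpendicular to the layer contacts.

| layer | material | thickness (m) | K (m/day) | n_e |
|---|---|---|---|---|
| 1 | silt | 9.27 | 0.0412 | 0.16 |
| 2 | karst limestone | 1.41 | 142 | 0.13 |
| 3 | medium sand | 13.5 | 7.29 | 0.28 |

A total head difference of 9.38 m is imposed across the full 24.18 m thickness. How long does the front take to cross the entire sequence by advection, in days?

With flow normal to the layers, continuity requires the same specific discharge q through every layer.
Σ(b_i/K_i) = 9.27/0.0412 + 1.41/142 + 13.5/7.29 = 226.9 d.
q = Δh / Σ(b_i/K_i) = 9.38 / 226.9 = 0.04135 m/day.
In each layer the seepage velocity is v_i = q/n_i, so the layer transit time is t_i = b_i·n_i / q:
  layer 1 (silt): t_1 = 9.27 × 0.16 / 0.04135 = 35.87 d
  layer 2 (karst limestone): t_2 = 1.41 × 0.13 / 0.04135 = 4.433 d
  layer 3 (medium sand): t_3 = 13.5 × 0.28 / 0.04135 = 91.42 d
Total t = Σ t_i = 131.7 days.

132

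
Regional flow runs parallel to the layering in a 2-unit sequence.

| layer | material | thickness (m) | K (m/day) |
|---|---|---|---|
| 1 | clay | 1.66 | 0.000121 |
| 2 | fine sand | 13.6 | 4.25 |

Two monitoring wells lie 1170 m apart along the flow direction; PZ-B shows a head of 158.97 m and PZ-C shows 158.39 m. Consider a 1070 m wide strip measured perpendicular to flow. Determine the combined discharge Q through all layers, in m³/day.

Flow is parallel to layering, so each bed carries its own Darcy discharge and the transmissivities add.
Σ(K_i·b_i) = 0.000121×1.66 + 4.25×13.6 = 57.80 m²/day.
Hydraulic gradient i = (158.97 − 158.39) / 1170 = 0.58 / 1170 = 0.0004957.
Q = Σ(K_i·b_i) · W · i = 57.80 × 1070 × 0.0004957 = 30.66 m³/day.

30.7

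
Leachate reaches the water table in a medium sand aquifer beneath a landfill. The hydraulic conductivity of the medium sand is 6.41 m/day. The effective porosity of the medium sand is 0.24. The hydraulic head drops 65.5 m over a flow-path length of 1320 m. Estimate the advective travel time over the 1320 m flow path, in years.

Hydraulic gradient i = Δh / L = 65.5 / 1320 = 0.04962.
Darcy flux q = K · i = 6.410 × 0.04962 = 0.3181 m/day.
Seepage velocity v = q / n_e = 0.3181 / 0.24 = 1.325 m/day.
Travel time t = L / v = 1320 / 1.325 = 996.0 days = 2.727 years.

2.73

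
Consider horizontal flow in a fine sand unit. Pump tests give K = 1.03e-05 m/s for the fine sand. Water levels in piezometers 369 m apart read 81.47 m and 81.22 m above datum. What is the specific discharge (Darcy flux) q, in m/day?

Convert K: 1.03e-05 m/s × 86400 = 0.8899 m/day.
Hydraulic gradient i = (81.47 − 81.22) / 369 = 0.25 / 369 = 0.0006775.
Specific discharge q = K · i = 0.8899 × 0.0006775 = 0.0006029 m/day.

0.000603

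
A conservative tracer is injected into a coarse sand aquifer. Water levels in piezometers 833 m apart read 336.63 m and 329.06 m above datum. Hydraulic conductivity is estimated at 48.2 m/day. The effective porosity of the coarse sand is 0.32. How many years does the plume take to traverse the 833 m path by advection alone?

1.67

Hydraulic gradient i = (336.63 − 329.06) / 833 = 7.57 / 833 = 0.009088.
Darcy flux q = K · i = 48.20 × 0.009088 = 0.4380 m/day.
Seepage velocity v = q / n_e = 0.4380 / 0.32 = 1.369 m/day.
Travel time t = L / v = 833 / 1.369 = 608.6 days = 1.666 years.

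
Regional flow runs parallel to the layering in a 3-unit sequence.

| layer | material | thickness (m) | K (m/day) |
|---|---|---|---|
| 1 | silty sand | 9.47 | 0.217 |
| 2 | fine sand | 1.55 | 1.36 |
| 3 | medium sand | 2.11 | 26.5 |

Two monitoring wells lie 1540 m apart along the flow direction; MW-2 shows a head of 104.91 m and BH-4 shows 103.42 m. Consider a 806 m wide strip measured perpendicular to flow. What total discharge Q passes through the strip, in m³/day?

46.9

Flow is parallel to layering, so each bed carries its own Darcy discharge and the transmissivities add.
Σ(K_i·b_i) = 0.217×9.47 + 1.36×1.55 + 26.5×2.11 = 60.08 m²/day.
Hydraulic gradient i = (104.91 − 103.42) / 1540 = 1.49 / 1540 = 0.0009675.
Q = Σ(K_i·b_i) · W · i = 60.08 × 806 × 0.0009675 = 46.85 m³/day.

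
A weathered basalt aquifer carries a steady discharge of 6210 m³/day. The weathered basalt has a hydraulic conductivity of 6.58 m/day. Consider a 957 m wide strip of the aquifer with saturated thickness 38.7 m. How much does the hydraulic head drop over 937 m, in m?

Cross-sectional area A = 957 × 38.7 = 37036 m².
From Q = K·A·i, i = Q / (K·A) = 6210 / (6.580 × 37036) = 0.02548.
Head loss Δh = i · L = 0.02548 × 937 = 23.88 m.

23.9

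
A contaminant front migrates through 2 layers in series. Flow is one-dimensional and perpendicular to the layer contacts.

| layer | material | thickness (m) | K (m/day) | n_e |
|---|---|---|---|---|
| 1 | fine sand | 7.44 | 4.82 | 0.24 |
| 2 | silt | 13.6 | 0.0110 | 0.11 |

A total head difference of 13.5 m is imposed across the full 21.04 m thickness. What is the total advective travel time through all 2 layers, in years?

With flow normal to the layers, continuity requires the same specific discharge q through every layer.
Σ(b_i/K_i) = 7.44/4.82 + 13.6/0.0110 = 1238 d.
q = Δh / Σ(b_i/K_i) = 13.5 / 1238 = 0.01091 m/day.
In each layer the seepage velocity is v_i = q/n_i, so the layer transit time is t_i = b_i·n_i / q:
  layer 1 (fine sand): t_1 = 7.44 × 0.24 / 0.01091 = 163.7 d
  layer 2 (silt): t_2 = 13.6 × 0.11 / 0.01091 = 137.2 d
Total t = Σ t_i = 300.9 days = 0.8239 years.

0.824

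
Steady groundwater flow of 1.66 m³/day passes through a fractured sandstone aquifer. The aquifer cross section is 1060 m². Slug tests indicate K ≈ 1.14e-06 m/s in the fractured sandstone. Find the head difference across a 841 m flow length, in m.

13.4

Convert K: 1.14e-06 m/s × 86400 = 0.09850 m/day.
From Q = K·A·i, i = Q / (K·A) = 1.66 / (0.09850 × 1060) = 0.01590.
Head loss Δh = i · L = 0.01590 × 841 = 13.37 m.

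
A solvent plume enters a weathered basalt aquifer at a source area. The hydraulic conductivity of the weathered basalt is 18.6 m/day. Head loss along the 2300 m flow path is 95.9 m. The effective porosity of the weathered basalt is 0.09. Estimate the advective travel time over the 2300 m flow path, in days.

267

Hydraulic gradient i = Δh / L = 95.9 / 2300 = 0.04170.
Darcy flux q = K · i = 18.60 × 0.04170 = 0.7755 m/day.
Seepage velocity v = q / n_e = 0.7755 / 0.09 = 8.617 m/day.
Travel time t = L / v = 2300 / 8.617 = 266.9 days.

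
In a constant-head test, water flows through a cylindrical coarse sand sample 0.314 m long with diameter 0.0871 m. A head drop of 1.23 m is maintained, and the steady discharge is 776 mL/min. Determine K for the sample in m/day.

47.9

Cross-sectional area A = π·(d/2)² = π × (0.0871/2)² = 0.005958 m².
Convert discharge: 776 mL/min = 1.293e-05 m³/s.
Darcy's law rearranged: K = Q·L / (A·Δh) = 1.293e-05 × 0.314 / (0.005958 × 1.23) = 0.0005541 m/s = 47.88 m/day.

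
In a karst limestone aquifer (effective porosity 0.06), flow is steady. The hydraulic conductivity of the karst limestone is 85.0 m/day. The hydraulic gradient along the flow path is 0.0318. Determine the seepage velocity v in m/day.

45.1

Hydraulic gradient i = 0.0318.
Darcy flux q = K · i = 85.00 × 0.03180 = 2.703 m/day.
Seepage velocity v = q / n_e = 2.703 / 0.06 = 45.05 m/day.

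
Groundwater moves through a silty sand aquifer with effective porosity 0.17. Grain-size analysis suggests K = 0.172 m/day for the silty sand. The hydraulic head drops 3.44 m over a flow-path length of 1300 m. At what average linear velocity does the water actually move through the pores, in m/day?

Hydraulic gradient i = Δh / L = 3.44 / 1300 = 0.002646.
Darcy flux q = K · i = 0.1720 × 0.002646 = 0.0004551 m/day.
Seepage velocity v = q / n_e = 0.0004551 / 0.17 = 0.002677 m/day.

0.00268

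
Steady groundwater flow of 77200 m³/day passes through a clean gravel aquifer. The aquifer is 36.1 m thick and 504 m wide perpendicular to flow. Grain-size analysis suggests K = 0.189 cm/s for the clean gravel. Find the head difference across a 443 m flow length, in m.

11.5

Convert K: 0.189 cm/s × 864 = 163.3 m/day.
Cross-sectional area A = 504 × 36.1 = 18194 m².
From Q = K·A·i, i = Q / (K·A) = 77200 / (163.3 × 18194) = 0.02598.
Head loss Δh = i · L = 0.02598 × 443 = 11.51 m.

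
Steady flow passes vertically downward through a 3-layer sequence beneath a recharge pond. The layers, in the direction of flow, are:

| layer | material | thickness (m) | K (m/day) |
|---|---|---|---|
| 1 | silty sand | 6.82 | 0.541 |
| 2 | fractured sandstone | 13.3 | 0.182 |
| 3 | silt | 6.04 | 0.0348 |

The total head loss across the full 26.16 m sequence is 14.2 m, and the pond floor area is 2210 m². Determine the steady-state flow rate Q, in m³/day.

121

Flow is perpendicular to layering, so the layers act in series and the equivalent K is the thickness-weighted harmonic mean.
Total thickness L = 6.82 + 13.3 + 6.04 = 26.16 m.
Σ(b_i/K_i) = 6.82/0.541 + 13.3/0.182 + 6.04/0.0348 = 259.2 d.
K_eq = L / Σ(b_i/K_i) = 26.16 / 259.2 = 0.1009 m/day.
Q = K_eq · A · (Δh/L) = 0.1009 × 2210 × (14.2/26.16) = 121.1 m³/day.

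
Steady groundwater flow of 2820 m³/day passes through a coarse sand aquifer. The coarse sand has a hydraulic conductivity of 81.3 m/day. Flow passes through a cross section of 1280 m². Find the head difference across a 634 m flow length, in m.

17.2

From Q = K·A·i, i = Q / (K·A) = 2820 / (81.30 × 1280) = 0.02710.
Head loss Δh = i · L = 0.02710 × 634 = 17.18 m.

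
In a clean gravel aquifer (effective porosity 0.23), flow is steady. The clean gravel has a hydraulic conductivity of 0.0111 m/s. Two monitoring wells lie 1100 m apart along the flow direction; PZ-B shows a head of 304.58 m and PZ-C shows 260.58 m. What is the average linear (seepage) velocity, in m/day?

Convert K: 0.0111 m/s × 86400 = 959.0 m/day.
Hydraulic gradient i = (304.58 − 260.58) / 1100 = 44 / 1100 = 0.04000.
Darcy flux q = K · i = 959.0 × 0.04000 = 38.36 m/day.
Seepage velocity v = q / n_e = 38.36 / 0.23 = 166.8 m/day.

167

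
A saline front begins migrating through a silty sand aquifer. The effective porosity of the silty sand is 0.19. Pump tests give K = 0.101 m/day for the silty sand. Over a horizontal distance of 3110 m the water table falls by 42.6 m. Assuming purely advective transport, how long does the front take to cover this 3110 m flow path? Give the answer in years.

Hydraulic gradient i = Δh / L = 42.6 / 3110 = 0.01370.
Darcy flux q = K · i = 0.1010 × 0.01370 = 0.001383 m/day.
Seepage velocity v = q / n_e = 0.001383 / 0.19 = 0.007281 m/day.
Travel time t = L / v = 3110 / 0.007281 = 4.271e+05 days = 1169 years.

1170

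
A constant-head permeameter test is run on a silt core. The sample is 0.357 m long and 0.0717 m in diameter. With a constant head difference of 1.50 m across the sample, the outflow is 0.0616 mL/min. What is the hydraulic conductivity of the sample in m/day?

Cross-sectional area A = π·(d/2)² = π × (0.0717/2)² = 0.004038 m².
Convert discharge: 0.0616 mL/min = 1.027e-09 m³/s.
Darcy's law rearranged: K = Q·L / (A·Δh) = 1.027e-09 × 0.357 / (0.004038 × 1.50) = 6.052e-08 m/s = 0.005229 m/day.

0.00523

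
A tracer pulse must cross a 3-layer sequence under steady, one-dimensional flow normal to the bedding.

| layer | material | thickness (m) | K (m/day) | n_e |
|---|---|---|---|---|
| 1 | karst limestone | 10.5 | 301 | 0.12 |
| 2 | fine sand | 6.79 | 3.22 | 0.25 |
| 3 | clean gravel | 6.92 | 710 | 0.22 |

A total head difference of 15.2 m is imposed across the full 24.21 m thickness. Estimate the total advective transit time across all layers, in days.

0.635

With flow normal to the layers, continuity requires the same specific discharge q through every layer.
Σ(b_i/K_i) = 10.5/301 + 6.79/3.22 + 6.92/710 = 2.153 d.
q = Δh / Σ(b_i/K_i) = 15.2 / 2.153 = 7.059 m/day.
In each layer the seepage velocity is v_i = q/n_i, so the layer transit time is t_i = b_i·n_i / q:
  layer 1 (karst limestone): t_1 = 10.5 × 0.12 / 7.059 = 0.1785 d
  layer 2 (fine sand): t_2 = 6.79 × 0.25 / 7.059 = 0.2405 d
  layer 3 (clean gravel): t_3 = 6.92 × 0.22 / 7.059 = 0.2157 d
Total t = Σ t_i = 0.6347 days.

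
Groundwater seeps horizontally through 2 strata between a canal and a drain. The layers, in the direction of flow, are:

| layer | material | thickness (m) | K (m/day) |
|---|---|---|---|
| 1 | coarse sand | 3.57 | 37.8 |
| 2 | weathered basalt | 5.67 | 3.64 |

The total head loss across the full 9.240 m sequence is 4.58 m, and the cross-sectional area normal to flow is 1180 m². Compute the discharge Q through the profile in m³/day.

3270

Flow is perpendicular to layering, so the layers act in series and the equivalent K is the thickness-weighted harmonic mean.
Total thickness L = 3.57 + 5.67 = 9.240 m.
Σ(b_i/K_i) = 3.57/37.8 + 5.67/3.64 = 1.652 d.
K_eq = L / Σ(b_i/K_i) = 9.240 / 1.652 = 5.593 m/day.
Q = K_eq · A · (Δh/L) = 5.593 × 1180 × (4.58/9.240) = 3271 m³/day.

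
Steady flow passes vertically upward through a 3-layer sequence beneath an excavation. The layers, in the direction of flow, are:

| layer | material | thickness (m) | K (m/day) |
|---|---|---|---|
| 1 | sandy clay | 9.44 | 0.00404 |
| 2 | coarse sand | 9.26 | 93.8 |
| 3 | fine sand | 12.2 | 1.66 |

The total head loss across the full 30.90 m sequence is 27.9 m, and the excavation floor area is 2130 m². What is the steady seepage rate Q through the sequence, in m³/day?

25.4

Flow is perpendicular to layering, so the layers act in series and the equivalent K is the thickness-weighted harmonic mean.
Total thickness L = 9.44 + 9.26 + 12.2 = 30.90 m.
Σ(b_i/K_i) = 9.44/0.00404 + 9.26/93.8 + 12.2/1.66 = 2344 d.
K_eq = L / Σ(b_i/K_i) = 30.90 / 2344 = 0.01318 m/day.
Q = K_eq · A · (Δh/L) = 0.01318 × 2130 × (27.9/30.90) = 25.35 m³/day.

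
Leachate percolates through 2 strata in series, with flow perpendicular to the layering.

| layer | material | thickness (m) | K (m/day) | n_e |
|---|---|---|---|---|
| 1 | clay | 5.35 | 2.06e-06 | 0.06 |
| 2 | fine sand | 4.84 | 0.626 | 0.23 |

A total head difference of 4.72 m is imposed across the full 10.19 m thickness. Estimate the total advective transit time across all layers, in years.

2160

With flow normal to the layers, continuity requires the same specific discharge q through every layer.
Σ(b_i/K_i) = 5.35/2.06e-06 + 4.84/0.626 = 2.597e+06 d.
q = Δh / Σ(b_i/K_i) = 4.72 / 2.597e+06 = 1.817e-06 m/day.
In each layer the seepage velocity is v_i = q/n_i, so the layer transit time is t_i = b_i·n_i / q:
  layer 1 (clay): t_1 = 5.35 × 0.06 / 1.817e-06 = 1.766e+05 d
  layer 2 (fine sand): t_2 = 4.84 × 0.23 / 1.817e-06 = 6.125e+05 d
Total t = Σ t_i = 7.891e+05 days = 2161 years.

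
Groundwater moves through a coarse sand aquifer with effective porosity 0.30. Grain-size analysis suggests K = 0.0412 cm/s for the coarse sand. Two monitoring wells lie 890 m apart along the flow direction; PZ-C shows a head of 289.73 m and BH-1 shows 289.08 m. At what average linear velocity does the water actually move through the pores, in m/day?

Convert K: 0.0412 cm/s × 864 = 35.60 m/day.
Hydraulic gradient i = (289.73 − 289.08) / 890 = 0.65 / 890 = 0.0007303.
Darcy flux q = K · i = 35.60 × 0.0007303 = 0.02600 m/day.
Seepage velocity v = q / n_e = 0.02600 / 0.30 = 0.08666 m/day.

0.0867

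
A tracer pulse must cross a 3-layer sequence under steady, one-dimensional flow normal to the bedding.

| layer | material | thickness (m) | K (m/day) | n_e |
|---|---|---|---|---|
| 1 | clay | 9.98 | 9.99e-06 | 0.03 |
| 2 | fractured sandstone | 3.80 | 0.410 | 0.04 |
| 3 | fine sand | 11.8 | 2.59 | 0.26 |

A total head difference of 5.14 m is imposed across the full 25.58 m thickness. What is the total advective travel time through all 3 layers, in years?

1870

With flow normal to the layers, continuity requires the same specific discharge q through every layer.
Σ(b_i/K_i) = 9.98/9.99e-06 + 3.80/0.410 + 11.8/2.59 = 9.990e+05 d.
q = Δh / Σ(b_i/K_i) = 5.14 / 9.990e+05 = 5.145e-06 m/day.
In each layer the seepage velocity is v_i = q/n_i, so the layer transit time is t_i = b_i·n_i / q:
  layer 1 (clay): t_1 = 9.98 × 0.03 / 5.145e-06 = 58192 d
  layer 2 (fractured sandstone): t_2 = 3.80 × 0.04 / 5.145e-06 = 29543 d
  layer 3 (fine sand): t_3 = 11.8 × 0.26 / 5.145e-06 = 5.963e+05 d
Total t = Σ t_i = 6.840e+05 days = 1873 years.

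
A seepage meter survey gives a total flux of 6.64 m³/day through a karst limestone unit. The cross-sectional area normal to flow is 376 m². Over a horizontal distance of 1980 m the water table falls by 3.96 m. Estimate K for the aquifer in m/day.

Hydraulic gradient i = Δh / L = 3.96 / 1980 = 0.002000.
From Q = K·A·i, K = Q / (A·i) = 6.64 / (376.0 × 0.002000) = 8.830 m/day.

8.83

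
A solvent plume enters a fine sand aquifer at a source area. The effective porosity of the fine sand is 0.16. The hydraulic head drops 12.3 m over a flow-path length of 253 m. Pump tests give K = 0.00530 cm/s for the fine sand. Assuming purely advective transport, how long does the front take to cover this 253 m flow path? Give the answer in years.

Convert K: 0.00530 cm/s × 864 = 4.579 m/day.
Hydraulic gradient i = Δh / L = 12.3 / 253 = 0.04862.
Darcy flux q = K · i = 4.579 × 0.04862 = 0.2226 m/day.
Seepage velocity v = q / n_e = 0.2226 / 0.16 = 1.391 m/day.
Travel time t = L / v = 253 / 1.391 = 181.8 days = 0.4978 years.

0.498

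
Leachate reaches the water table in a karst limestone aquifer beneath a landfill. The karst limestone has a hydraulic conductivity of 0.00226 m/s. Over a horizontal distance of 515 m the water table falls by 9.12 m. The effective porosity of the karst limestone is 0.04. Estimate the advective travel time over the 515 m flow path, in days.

Convert K: 0.00226 m/s × 86400 = 195.3 m/day.
Hydraulic gradient i = Δh / L = 9.12 / 515 = 0.01771.
Darcy flux q = K · i = 195.3 × 0.01771 = 3.458 m/day.
Seepage velocity v = q / n_e = 3.458 / 0.04 = 86.45 m/day.
Travel time t = L / v = 515 / 86.45 = 5.957 days.

5.96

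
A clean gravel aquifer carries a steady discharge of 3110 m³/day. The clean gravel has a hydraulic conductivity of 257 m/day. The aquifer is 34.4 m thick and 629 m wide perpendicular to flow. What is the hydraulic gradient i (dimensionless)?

0.000559

Cross-sectional area A = 629 × 34.4 = 21638 m².
From Q = K·A·i, i = Q / (K·A) = 3110 / (257.0 × 21638) = 0.0005593.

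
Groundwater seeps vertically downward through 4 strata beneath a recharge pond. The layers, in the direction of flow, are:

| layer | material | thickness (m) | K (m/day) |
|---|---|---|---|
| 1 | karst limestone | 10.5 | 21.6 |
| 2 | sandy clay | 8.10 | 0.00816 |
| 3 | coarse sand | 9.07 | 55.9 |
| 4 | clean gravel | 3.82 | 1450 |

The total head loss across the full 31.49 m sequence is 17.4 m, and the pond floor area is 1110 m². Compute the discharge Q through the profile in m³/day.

Flow is perpendicular to layering, so the layers act in series and the equivalent K is the thickness-weighted harmonic mean.
Total thickness L = 10.5 + 8.10 + 9.07 + 3.82 = 31.49 m.
Σ(b_i/K_i) = 10.5/21.6 + 8.10/0.00816 + 9.07/55.9 + 3.82/1450 = 993.3 d.
K_eq = L / Σ(b_i/K_i) = 31.49 / 993.3 = 0.03170 m/day.
Q = K_eq · A · (Δh/L) = 0.03170 × 1110 × (17.4/31.49) = 19.44 m³/day.

19.4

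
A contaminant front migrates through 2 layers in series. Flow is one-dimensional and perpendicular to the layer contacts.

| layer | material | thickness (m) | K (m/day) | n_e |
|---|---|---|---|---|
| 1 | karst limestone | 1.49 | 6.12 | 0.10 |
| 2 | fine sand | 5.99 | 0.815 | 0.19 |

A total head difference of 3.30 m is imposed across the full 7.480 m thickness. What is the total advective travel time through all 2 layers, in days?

2.96

With flow normal to the layers, continuity requires the same specific discharge q through every layer.
Σ(b_i/K_i) = 1.49/6.12 + 5.99/0.815 = 7.593 d.
q = Δh / Σ(b_i/K_i) = 3.30 / 7.593 = 0.4346 m/day.
In each layer the seepage velocity is v_i = q/n_i, so the layer transit time is t_i = b_i·n_i / q:
  layer 1 (karst limestone): t_1 = 1.49 × 0.10 / 0.4346 = 0.3428 d
  layer 2 (fine sand): t_2 = 5.99 × 0.19 / 0.4346 = 2.619 d
Total t = Σ t_i = 2.962 days.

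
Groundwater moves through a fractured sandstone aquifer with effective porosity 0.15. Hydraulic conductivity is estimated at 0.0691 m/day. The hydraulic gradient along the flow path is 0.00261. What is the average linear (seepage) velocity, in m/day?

Hydraulic gradient i = 0.00261.
Darcy flux q = K · i = 0.06910 × 0.002610 = 0.0001804 m/day.
Seepage velocity v = q / n_e = 0.0001804 / 0.15 = 0.001202 m/day.

0.00120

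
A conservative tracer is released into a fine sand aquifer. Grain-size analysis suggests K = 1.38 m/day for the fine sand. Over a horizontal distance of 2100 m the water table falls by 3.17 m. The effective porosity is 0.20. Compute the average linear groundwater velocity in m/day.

Hydraulic gradient i = Δh / L = 3.17 / 2100 = 0.001510.
Darcy flux q = K · i = 1.380 × 0.001510 = 0.002083 m/day.
Seepage velocity v = q / n_e = 0.002083 / 0.20 = 0.01042 m/day.

0.0104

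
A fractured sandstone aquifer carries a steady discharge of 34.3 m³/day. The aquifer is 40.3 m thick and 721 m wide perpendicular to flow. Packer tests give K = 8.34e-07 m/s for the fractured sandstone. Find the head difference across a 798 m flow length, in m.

Convert K: 8.34e-07 m/s × 86400 = 0.07206 m/day.
Cross-sectional area A = 721 × 40.3 = 29056 m².
From Q = K·A·i, i = Q / (K·A) = 34.3 / (0.07206 × 29056) = 0.01638.
Head loss Δh = i · L = 0.01638 × 798 = 13.07 m.

13.1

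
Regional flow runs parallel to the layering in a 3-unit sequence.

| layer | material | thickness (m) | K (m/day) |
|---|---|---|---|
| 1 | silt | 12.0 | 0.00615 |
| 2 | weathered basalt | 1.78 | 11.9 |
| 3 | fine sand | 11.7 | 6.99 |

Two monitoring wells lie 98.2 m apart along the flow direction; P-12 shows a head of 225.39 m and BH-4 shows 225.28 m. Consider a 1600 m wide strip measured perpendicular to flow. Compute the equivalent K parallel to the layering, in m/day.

4.04

Flow is parallel to layering, so each bed carries its own Darcy discharge and the transmissivities add.
Σ(K_i·b_i) = 0.00615×12.0 + 11.9×1.78 + 6.99×11.7 = 103.0 m²/day.
Total thickness b = 25.48 m, so K_eq = Σ(K_i·b_i)/b = 4.044 m/day.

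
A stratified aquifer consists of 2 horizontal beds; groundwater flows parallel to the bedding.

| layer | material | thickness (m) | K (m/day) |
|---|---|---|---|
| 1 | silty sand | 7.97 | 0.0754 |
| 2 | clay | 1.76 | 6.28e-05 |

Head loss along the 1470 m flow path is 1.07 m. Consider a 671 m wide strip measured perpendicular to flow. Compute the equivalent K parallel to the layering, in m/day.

Flow is parallel to layering, so each bed carries its own Darcy discharge and the transmissivities add.
Σ(K_i·b_i) = 0.0754×7.97 + 6.28e-05×1.76 = 0.6010 m²/day.
Total thickness b = 9.730 m, so K_eq = Σ(K_i·b_i)/b = 0.06177 m/day.

0.0618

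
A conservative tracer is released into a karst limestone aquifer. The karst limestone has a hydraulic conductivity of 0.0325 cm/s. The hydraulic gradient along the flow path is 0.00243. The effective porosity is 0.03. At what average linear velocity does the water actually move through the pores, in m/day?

2.27

Convert K: 0.0325 cm/s × 864 = 28.08 m/day.
Hydraulic gradient i = 0.00243.
Darcy flux q = K · i = 28.08 × 0.002430 = 0.06823 m/day.
Seepage velocity v = q / n_e = 0.06823 / 0.03 = 2.274 m/day.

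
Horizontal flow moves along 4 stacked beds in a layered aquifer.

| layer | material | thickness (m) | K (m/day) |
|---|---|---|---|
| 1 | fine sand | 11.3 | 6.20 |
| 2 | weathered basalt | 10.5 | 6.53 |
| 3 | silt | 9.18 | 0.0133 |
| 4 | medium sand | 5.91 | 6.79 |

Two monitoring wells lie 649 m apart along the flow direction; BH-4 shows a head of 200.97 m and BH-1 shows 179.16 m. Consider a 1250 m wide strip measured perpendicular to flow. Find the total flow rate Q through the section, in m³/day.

7510

Flow is parallel to layering, so each bed carries its own Darcy discharge and the transmissivities add.
Σ(K_i·b_i) = 6.20×11.3 + 6.53×10.5 + 0.0133×9.18 + 6.79×5.91 = 178.9 m²/day.
Hydraulic gradient i = (200.97 − 179.16) / 649 = 21.81 / 649 = 0.03361.
Q = Σ(K_i·b_i) · W · i = 178.9 × 1250 × 0.03361 = 7514 m³/day.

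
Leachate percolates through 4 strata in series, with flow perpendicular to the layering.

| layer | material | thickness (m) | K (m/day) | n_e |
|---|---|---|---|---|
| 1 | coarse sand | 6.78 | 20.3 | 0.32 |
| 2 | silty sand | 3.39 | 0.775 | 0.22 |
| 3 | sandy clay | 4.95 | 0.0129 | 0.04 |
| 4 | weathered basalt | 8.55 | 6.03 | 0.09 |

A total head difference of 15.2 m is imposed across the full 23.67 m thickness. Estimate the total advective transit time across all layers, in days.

99.6

With flow normal to the layers, continuity requires the same specific discharge q through every layer.
Σ(b_i/K_i) = 6.78/20.3 + 3.39/0.775 + 4.95/0.0129 + 8.55/6.03 = 389.8 d.
q = Δh / Σ(b_i/K_i) = 15.2 / 389.8 = 0.03899 m/day.
In each layer the seepage velocity is v_i = q/n_i, so the layer transit time is t_i = b_i·n_i / q:
  layer 1 (coarse sand): t_1 = 6.78 × 0.32 / 0.03899 = 55.65 d
  layer 2 (silty sand): t_2 = 3.39 × 0.22 / 0.03899 = 19.13 d
  layer 3 (sandy clay): t_3 = 4.95 × 0.04 / 0.03899 = 5.078 d
  layer 4 (weathered basalt): t_4 = 8.55 × 0.09 / 0.03899 = 19.74 d
Total t = Σ t_i = 99.59 days.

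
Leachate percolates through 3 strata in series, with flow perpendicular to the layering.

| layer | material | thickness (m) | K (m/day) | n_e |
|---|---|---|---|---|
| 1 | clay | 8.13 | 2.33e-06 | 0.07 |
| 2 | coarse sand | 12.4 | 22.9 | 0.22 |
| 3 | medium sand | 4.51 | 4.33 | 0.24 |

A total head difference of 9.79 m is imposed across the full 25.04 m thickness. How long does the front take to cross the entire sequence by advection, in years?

With flow normal to the layers, continuity requires the same specific discharge q through every layer.
Σ(b_i/K_i) = 8.13/2.33e-06 + 12.4/22.9 + 4.51/4.33 = 3.489e+06 d.
q = Δh / Σ(b_i/K_i) = 9.79 / 3.489e+06 = 2.806e-06 m/day.
In each layer the seepage velocity is v_i = q/n_i, so the layer transit time is t_i = b_i·n_i / q:
  layer 1 (clay): t_1 = 8.13 × 0.07 / 2.806e-06 = 2.028e+05 d
  layer 2 (coarse sand): t_2 = 12.4 × 0.22 / 2.806e-06 = 9.723e+05 d
  layer 3 (medium sand): t_3 = 4.51 × 0.24 / 2.806e-06 = 3.858e+05 d
Total t = Σ t_i = 1.561e+06 days = 4274 years.

4270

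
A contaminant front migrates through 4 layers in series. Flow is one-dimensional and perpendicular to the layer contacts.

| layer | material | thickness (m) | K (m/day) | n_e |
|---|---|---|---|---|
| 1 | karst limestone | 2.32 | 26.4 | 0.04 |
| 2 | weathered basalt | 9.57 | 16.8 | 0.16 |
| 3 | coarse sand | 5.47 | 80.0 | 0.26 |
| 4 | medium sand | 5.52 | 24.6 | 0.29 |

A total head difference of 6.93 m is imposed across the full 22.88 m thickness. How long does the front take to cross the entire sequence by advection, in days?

With flow normal to the layers, continuity requires the same specific discharge q through every layer.
Σ(b_i/K_i) = 2.32/26.4 + 9.57/16.8 + 5.47/80.0 + 5.52/24.6 = 0.9503 d.
q = Δh / Σ(b_i/K_i) = 6.93 / 0.9503 = 7.293 m/day.
In each layer the seepage velocity is v_i = q/n_i, so the layer transit time is t_i = b_i·n_i / q:
  layer 1 (karst limestone): t_1 = 2.32 × 0.04 / 7.293 = 0.01273 d
  layer 2 (weathered basalt): t_2 = 9.57 × 0.16 / 7.293 = 0.2100 d
  layer 3 (coarse sand): t_3 = 5.47 × 0.26 / 7.293 = 0.1950 d
  layer 4 (medium sand): t_4 = 5.52 × 0.29 / 7.293 = 0.2195 d
Total t = Σ t_i = 0.6372 days.

0.637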